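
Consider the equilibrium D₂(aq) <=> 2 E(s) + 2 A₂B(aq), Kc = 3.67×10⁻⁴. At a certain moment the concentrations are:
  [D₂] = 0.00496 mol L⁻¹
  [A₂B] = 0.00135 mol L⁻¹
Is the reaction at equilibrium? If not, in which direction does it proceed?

no net change (already at equilibrium)

(E is a pure solid — omitted from Qc.)
Qc = [A₂B]² / [D₂] = (0.00135)² / (0.00496) = 3.67×10⁻⁴
Qc = 3.67×10⁻⁴ = Kc, so the system is already at equilibrium.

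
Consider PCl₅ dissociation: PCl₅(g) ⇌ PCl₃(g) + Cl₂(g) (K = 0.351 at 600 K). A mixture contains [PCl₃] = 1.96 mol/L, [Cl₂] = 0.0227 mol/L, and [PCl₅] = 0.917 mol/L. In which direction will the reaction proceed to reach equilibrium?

Q = [PCl₃]·[Cl₂] / [PCl₅] = (1.96)·(0.0227) / (0.917) = 0.0485
Q = 0.0485 < K = 0.351, so the forward reaction proceeds.

forward (toward products)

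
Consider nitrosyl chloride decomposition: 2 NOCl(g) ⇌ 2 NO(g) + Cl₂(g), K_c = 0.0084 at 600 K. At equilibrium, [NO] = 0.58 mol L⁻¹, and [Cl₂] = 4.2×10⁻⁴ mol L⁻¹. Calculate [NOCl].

[NOCl] = 0.13 mol L⁻¹

At equilibrium, K_c = [NO]²·[Cl₂] / [NOCl]² = 0.0084.
(0.58)²·(4.2×10⁻⁴) / ([NOCl])² = 0.0084
[NOCl]² = 0.0168 ⇒ [NOCl] = 0.13 mol L⁻¹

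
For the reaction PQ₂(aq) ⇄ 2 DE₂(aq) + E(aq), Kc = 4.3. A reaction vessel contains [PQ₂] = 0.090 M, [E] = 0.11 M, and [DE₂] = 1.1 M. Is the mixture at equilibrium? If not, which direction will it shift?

no; Q < K, reaction proceeds forward

Qc = [DE₂]²·[E] / [PQ₂] = (1.1)²·(0.11) / (0.090) = 1.5
Qc = 1.5 < Kc = 4.3: net forward reaction.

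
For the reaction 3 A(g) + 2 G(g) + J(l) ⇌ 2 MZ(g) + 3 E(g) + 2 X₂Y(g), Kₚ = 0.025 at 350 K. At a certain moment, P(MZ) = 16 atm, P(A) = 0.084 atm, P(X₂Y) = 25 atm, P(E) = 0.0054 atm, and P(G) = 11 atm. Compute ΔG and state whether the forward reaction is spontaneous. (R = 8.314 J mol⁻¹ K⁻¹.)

ΔG = 7.69 kJ/mol; the forward reaction is non-spontaneous

(J is a pure liquid — omitted from Qₚ.)
Qₚ = P(MZ)²·P(E)³·P(X₂Y)² / (P(A)³·P(G)²) = (16)²·(0.0054)³·(25)² / ((0.084)³·(11)²) = 0.351
ΔG = RT ln(Qₚ/Kₚ) = (8.314 J mol⁻¹ K⁻¹)(350 K) × ln(0.351/0.025)
   = (2.910 kJ/mol)(2.642) = 7.69 kJ/mol
ΔG > 0, so the forward reaction is non-spontaneous (proceeds in reverse).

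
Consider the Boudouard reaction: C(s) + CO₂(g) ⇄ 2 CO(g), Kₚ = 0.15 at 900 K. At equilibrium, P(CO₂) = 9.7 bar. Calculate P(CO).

(C is a pure solid — omitted from Kₚ.)
At equilibrium, Kₚ = P(CO)² / P(CO₂) = 0.15.
(P(CO))² / (9.7) = 0.15
P(CO)² = 1.45 ⇒ P(CO) = 1.2 bar

P(CO) = 1.2 bar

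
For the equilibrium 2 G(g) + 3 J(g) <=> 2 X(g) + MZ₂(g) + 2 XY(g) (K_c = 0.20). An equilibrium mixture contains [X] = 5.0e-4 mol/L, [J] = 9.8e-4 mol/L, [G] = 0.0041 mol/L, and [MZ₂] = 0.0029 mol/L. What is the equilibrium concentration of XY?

At equilibrium, K_c = [X]²·[MZ₂]·[XY]² / ([G]²·[J]³) = 0.20.
(5.0e-4)²·(0.0029)·([XY])² / ((0.0041)²·(9.8e-4)³) = 0.20
[XY]² = 4.36e-6 ⇒ [XY] = 0.0021 mol/L

[XY] = 0.0021 mol/L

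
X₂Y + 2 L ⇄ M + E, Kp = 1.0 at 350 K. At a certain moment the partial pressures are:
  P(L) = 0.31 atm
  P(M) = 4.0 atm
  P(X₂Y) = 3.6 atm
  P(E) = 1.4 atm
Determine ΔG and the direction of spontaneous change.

Qp = P(M)·P(E) / (P(X₂Y)·P(L)²) = (4.0)·(1.4) / ((3.6)·(0.31)²) = 16.2
ΔG = RT ln(Qp/Kp) = (8.314 J mol⁻¹ K⁻¹)(350 K) × ln(16.2/1.0)
   = (2.910 kJ/mol)(2.785) = 8.10 kJ/mol
ΔG > 0, so the forward reaction is non-spontaneous (proceeds in reverse).

ΔG = 8.10 kJ/mol; the forward reaction is non-spontaneous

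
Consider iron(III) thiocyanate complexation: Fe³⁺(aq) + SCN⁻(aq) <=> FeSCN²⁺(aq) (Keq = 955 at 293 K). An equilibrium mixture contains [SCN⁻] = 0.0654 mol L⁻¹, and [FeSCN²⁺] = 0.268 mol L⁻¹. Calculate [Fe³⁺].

[Fe³⁺] = 0.00429 mol L⁻¹

At equilibrium, Keq = [FeSCN²⁺] / ([Fe³⁺]·[SCN⁻]) = 955.
(0.268) / (([Fe³⁺])·(0.0654)) = 955
[Fe³⁺] = 0.00429 mol L⁻¹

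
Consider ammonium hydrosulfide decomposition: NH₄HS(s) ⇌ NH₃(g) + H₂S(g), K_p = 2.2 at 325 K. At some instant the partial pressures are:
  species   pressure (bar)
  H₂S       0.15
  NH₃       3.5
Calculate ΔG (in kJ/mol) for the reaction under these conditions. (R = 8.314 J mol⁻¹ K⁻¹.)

ΔG = -3.87 kJ/mol

(NH₄HS is a pure solid — omitted from Q_p.)
Q_p = P(NH₃)·P(H₂S) = (3.5)·(0.15) = 0.525
ΔG = RT ln(Q_p/K_p) = (8.314 J mol⁻¹ K⁻¹)(325 K) × ln(0.525/2.2)
   = (2.702 kJ/mol)(-1.433) = -3.87 kJ/mol
ΔG < 0, so the forward reaction is spontaneous (proceeds forward).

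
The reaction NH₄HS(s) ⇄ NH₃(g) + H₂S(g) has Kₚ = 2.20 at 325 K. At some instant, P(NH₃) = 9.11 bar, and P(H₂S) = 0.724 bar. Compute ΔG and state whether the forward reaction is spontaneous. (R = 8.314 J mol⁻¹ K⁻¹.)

(NH₄HS is a pure solid — omitted from Qₚ.)
Qₚ = P(NH₃)·P(H₂S) = (9.11)·(0.724) = 6.60
ΔG = RT ln(Qₚ/Kₚ) = (8.314 J mol⁻¹ K⁻¹)(325 K) × ln(6.60/2.20)
   = (2.702 kJ/mol)(1.099) = 2.97 kJ/mol
ΔG > 0, so the forward reaction is non-spontaneous (proceeds in reverse).

ΔG = 2.97 kJ/mol; the forward reaction is non-spontaneous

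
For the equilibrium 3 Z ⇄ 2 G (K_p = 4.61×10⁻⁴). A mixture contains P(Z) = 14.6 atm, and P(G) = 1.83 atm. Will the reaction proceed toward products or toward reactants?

Q_p = P(G)² / P(Z)³ = (1.83)² / (14.6)³ = 0.00108
Q_p = 0.00108 > K_p = 4.61×10⁻⁴, so the reverse reaction proceeds.

to the left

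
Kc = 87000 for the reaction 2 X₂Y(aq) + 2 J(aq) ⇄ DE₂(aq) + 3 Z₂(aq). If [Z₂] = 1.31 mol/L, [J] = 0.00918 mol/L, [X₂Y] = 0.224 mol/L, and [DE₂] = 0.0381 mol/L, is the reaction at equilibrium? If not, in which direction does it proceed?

in the forward direction

Qc = [DE₂]·[Z₂]³ / ([X₂Y]²·[J]²) = (0.0381)·(1.31)³ / ((0.224)²·(0.00918)²) = 20300
Qc = 20300 < Kc = 87000, so the forward reaction proceeds.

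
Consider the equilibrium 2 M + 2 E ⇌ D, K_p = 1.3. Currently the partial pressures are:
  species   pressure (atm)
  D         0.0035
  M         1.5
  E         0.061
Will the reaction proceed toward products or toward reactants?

Q_p = P(D) / (P(M)²·P(E)²) = (0.0035) / ((1.5)²·(0.061)²) = 0.42
Q_p = 0.42 < K_p = 1.3, so the forward reaction proceeds.

forward (toward products)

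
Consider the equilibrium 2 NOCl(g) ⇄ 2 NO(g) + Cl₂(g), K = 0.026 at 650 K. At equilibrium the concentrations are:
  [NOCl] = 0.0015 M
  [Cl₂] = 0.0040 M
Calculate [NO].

At equilibrium, K = [NO]²·[Cl₂] / [NOCl]² = 0.026.
([NO])²·(0.0040) / (0.0015)² = 0.026
[NO]² = 1.46×10⁻⁵ ⇒ [NO] = 0.0038 M

[NO] = 0.0038 M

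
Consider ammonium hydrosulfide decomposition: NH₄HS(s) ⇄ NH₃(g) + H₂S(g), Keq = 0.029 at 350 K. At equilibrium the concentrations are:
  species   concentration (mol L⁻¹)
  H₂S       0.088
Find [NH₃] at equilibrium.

[NH₃] = 0.33 mol L⁻¹

(NH₄HS is a pure solid — omitted from Keq.)
At equilibrium, Keq = [NH₃]·[H₂S] = 0.029.
([NH₃])·(0.088) = 0.029
[NH₃] = 0.330 = 0.33 mol L⁻¹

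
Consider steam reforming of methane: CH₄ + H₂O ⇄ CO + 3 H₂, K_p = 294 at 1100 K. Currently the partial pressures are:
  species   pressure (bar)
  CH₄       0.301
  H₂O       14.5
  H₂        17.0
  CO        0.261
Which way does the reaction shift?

no net change (already at equilibrium)

Q_p = P(CO)·P(H₂)³ / (P(CH₄)·P(H₂O)) = (0.261)·(17.0)³ / ((0.301)·(14.5)) = 294
Q_p = 294 = K_p, so the system is already at equilibrium.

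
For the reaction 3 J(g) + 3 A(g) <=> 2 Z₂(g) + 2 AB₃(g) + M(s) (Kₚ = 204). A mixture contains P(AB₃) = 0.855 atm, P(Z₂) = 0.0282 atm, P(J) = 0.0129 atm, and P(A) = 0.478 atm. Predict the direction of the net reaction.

(M is a pure solid — omitted from Qₚ.)
Qₚ = P(Z₂)²·P(AB₃)² / (P(J)³·P(A)³) = (0.0282)²·(0.855)² / ((0.0129)³·(0.478)³) = 2480
Qₚ = 2480 > Kₚ = 204, so the reverse reaction proceeds.

to the left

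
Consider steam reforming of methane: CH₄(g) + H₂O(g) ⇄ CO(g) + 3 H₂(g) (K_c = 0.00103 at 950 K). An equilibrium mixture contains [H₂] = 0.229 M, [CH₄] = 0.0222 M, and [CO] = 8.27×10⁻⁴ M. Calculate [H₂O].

[H₂O] = 0.434 M

At equilibrium, K_c = [CO]·[H₂]³ / ([CH₄]·[H₂O]) = 0.00103.
(8.27×10⁻⁴)·(0.229)³ / ((0.0222)·([H₂O])) = 0.00103
[H₂O] = 0.434 M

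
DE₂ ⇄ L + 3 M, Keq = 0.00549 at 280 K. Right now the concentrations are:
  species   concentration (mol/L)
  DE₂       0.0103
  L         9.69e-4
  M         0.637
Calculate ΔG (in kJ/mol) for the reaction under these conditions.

ΔG = 3.46 kJ/mol

Q = [L]·[M]³ / [DE₂] = (9.69e-4)·(0.637)³ / (0.0103) = 0.0243
ΔG = RT ln(Q/Keq) = (8.314 J mol⁻¹ K⁻¹)(280 K) × ln(0.0243/0.00549)
   = (2.328 kJ/mol)(1.488) = 3.46 kJ/mol
ΔG > 0, so the forward reaction is non-spontaneous (proceeds in reverse).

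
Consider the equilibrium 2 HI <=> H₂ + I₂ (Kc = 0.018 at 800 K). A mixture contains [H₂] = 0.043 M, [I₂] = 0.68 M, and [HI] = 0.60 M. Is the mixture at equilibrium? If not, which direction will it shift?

no; Q > K, reaction proceeds in reverse

Qc = [H₂]·[I₂] / [HI]² = (0.043)·(0.68) / (0.60)² = 0.081
Qc = 0.081 > Kc = 0.018: net reverse reaction.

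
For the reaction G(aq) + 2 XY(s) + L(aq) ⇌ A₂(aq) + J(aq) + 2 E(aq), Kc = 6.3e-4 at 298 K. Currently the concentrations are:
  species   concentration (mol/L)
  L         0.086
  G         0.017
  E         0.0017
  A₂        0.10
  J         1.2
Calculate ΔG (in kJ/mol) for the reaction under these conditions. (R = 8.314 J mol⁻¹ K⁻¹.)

ΔG = -2.42 kJ/mol

(XY is a pure solid — omitted from Qc.)
Qc = [A₂]·[J]·[E]² / ([G]·[L]) = (0.10)·(1.2)·(0.0017)² / ((0.017)·(0.086)) = 2.37e-4
ΔG = RT ln(Qc/Kc) = (8.314 J mol⁻¹ K⁻¹)(298 K) × ln(2.37e-4/6.3e-4)
   = (2.478 kJ/mol)(-0.9777) = -2.42 kJ/mol
ΔG < 0, so the forward reaction is spontaneous (proceeds forward).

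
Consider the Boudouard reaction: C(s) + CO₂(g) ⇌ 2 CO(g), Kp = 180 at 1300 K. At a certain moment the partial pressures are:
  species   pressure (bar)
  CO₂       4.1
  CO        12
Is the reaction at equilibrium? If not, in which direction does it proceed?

(C is a pure solid — omitted from Qp.)
Qp = P(CO)² / P(CO₂) = (12)² / (4.1) = 35
Qp = 35 < Kp = 180, so the forward reaction proceeds.

to the right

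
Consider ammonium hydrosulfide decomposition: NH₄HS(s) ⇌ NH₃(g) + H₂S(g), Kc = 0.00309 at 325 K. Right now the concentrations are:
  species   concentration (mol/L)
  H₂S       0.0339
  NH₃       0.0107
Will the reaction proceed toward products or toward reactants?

(NH₄HS is a pure solid — omitted from Qc.)
Qc = [NH₃]·[H₂S] = (0.0107)·(0.0339) = 3.63×10⁻⁴
Qc = 3.63×10⁻⁴ < Kc = 0.00309, so the forward reaction proceeds.

forward (toward products)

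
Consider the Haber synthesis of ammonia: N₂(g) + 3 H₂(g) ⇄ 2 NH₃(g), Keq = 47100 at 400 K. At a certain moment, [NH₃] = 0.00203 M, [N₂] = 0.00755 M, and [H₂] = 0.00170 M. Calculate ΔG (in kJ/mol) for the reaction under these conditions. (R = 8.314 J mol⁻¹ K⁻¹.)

Q = [NH₃]² / ([N₂]·[H₂]³) = (0.00203)² / ((0.00755)·(0.00170)³) = 1.11e5
ΔG = RT ln(Q/Keq) = (8.314 J mol⁻¹ K⁻¹)(400 K) × ln(1.11e5/47100)
   = (3.326 kJ/mol)(0.8573) = 2.85 kJ/mol
ΔG > 0, so the forward reaction is non-spontaneous (proceeds in reverse).

ΔG = 2.85 kJ/mol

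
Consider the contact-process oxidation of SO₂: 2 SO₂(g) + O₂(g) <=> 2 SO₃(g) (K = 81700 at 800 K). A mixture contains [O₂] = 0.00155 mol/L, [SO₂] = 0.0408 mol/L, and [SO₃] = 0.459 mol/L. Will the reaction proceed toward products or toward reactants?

Q = [SO₃]² / ([SO₂]²·[O₂]) = (0.459)² / ((0.0408)²·(0.00155)) = 81700
Q = 81700 = K, so the system is already at equilibrium.

at equilibrium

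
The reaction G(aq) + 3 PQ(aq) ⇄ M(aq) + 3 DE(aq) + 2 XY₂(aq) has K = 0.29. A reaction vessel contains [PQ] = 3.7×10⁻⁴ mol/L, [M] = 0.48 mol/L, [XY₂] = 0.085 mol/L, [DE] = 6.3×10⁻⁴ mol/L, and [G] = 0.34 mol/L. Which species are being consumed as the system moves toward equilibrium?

G, PQ (reactants)

Q = [M]·[DE]³·[XY₂]² / ([G]·[PQ]³) = (0.48)·(6.3×10⁻⁴)³·(0.085)² / ((0.34)·(3.7×10⁻⁴)³) = 0.050
Q = 0.050 < K = 0.29: net forward reaction.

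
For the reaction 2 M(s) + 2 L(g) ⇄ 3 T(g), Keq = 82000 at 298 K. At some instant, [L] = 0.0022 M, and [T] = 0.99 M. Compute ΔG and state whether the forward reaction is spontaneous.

ΔG = 2.21 kJ/mol; the forward reaction is non-spontaneous

(M is a pure solid — omitted from Q.)
Q = [T]³ / [L]² = (0.99)³ / (0.0022)² = 2.00e5
ΔG = RT ln(Q/Keq) = (8.314 J mol⁻¹ K⁻¹)(298 K) × ln(2.00e5/82000)
   = (2.478 kJ/mol)(0.8916) = 2.21 kJ/mol
ΔG > 0, so the forward reaction is non-spontaneous (proceeds in reverse).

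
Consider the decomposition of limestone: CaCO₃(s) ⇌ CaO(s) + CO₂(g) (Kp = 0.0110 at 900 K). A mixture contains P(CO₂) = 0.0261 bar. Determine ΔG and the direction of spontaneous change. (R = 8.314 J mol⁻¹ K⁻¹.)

(CaCO₃, CaO are pure solids — omitted from Qp.)
Qp = P(CO₂) = 0.0261
ΔG = RT ln(Qp/Kp) = (8.314 J mol⁻¹ K⁻¹)(900 K) × ln(0.0261/0.0110)
   = (7.483 kJ/mol)(0.8640) = 6.47 kJ/mol
ΔG > 0, so the forward reaction is non-spontaneous (proceeds in reverse).

ΔG = 6.47 kJ/mol; the forward reaction is non-spontaneous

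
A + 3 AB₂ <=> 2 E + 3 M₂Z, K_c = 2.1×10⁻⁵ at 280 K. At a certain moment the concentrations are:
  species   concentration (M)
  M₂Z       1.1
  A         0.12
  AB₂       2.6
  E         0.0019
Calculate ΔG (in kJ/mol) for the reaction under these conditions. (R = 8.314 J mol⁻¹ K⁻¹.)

Q_c = [E]²·[M₂Z]³ / ([A]·[AB₂]³) = (0.0019)²·(1.1)³ / ((0.12)·(2.6)³) = 2.28×10⁻⁶
ΔG = RT ln(Q_c/K_c) = (8.314 J mol⁻¹ K⁻¹)(280 K) × ln(2.28×10⁻⁶/2.1×10⁻⁵)
   = (2.328 kJ/mol)(-2.220) = -5.17 kJ/mol
ΔG < 0, so the forward reaction is spontaneous (proceeds forward).

ΔG = -5.17 kJ/mol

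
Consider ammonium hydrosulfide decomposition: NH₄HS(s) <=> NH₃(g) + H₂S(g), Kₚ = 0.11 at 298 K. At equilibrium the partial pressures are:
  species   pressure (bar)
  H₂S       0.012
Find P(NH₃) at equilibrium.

(NH₄HS is a pure solid — omitted from Kₚ.)
At equilibrium, Kₚ = P(NH₃)·P(H₂S) = 0.11.
(P(NH₃))·(0.012) = 0.11
P(NH₃) = 9.17 = 9.2 bar

P(NH₃) = 9.2 bar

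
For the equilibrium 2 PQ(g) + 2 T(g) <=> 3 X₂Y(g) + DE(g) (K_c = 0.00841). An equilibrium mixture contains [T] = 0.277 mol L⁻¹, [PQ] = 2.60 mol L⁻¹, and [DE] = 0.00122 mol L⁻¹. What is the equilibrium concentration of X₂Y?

At equilibrium, K_c = [X₂Y]³·[DE] / ([PQ]²·[T]²) = 0.00841.
([X₂Y])³·(0.00122) / ((2.60)²·(0.277)²) = 0.00841
[X₂Y]³ = 3.58 ⇒ [X₂Y] = 1.53 mol L⁻¹

[X₂Y] = 1.53 mol L⁻¹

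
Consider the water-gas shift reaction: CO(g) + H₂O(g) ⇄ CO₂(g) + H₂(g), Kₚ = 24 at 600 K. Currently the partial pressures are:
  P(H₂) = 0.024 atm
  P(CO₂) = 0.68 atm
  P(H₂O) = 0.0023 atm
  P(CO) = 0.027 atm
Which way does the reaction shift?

Qₚ = P(CO₂)·P(H₂) / (P(CO)·P(H₂O)) = (0.68)·(0.024) / ((0.027)·(0.0023)) = 260
Qₚ = 260 > Kₚ = 24, so the reverse reaction proceeds.

to the left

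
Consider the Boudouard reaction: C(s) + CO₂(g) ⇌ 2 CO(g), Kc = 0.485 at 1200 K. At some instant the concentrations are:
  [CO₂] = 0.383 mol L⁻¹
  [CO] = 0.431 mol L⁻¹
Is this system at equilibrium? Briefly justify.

(C is a pure solid — omitted from Qc.)
Qc = [CO]² / [CO₂] = (0.431)² / (0.383) = 0.485
Qc = 0.485 = Kc; the system is at equilibrium.

yes, at equilibrium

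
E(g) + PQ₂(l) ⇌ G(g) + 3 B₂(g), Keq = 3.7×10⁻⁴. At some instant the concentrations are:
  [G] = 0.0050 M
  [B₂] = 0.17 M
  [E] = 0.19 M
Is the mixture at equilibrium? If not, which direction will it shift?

(PQ₂ is a pure liquid — omitted from Q.)
Q = [G]·[B₂]³ / [E] = (0.0050)·(0.17)³ / (0.19) = 1.3×10⁻⁴
Q = 1.3×10⁻⁴ < Keq = 3.7×10⁻⁴: net forward reaction.

no; Q < K, reaction proceeds forward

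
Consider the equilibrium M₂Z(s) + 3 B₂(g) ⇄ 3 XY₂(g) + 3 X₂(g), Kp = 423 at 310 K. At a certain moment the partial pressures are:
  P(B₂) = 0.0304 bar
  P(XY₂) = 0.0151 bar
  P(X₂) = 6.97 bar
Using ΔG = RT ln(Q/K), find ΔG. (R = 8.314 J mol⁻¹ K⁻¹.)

(M₂Z is a pure solid — omitted from Qp.)
Qp = P(XY₂)³·P(X₂)³ / P(B₂)³ = (0.0151)³·(6.97)³ / (0.0304)³ = 41.5
ΔG = RT ln(Qp/Kp) = (8.314 J mol⁻¹ K⁻¹)(310 K) × ln(41.5/423)
   = (2.577 kJ/mol)(-2.322) = -5.98 kJ/mol
ΔG < 0, so the forward reaction is spontaneous (proceeds forward).

ΔG = -5.98 kJ/mol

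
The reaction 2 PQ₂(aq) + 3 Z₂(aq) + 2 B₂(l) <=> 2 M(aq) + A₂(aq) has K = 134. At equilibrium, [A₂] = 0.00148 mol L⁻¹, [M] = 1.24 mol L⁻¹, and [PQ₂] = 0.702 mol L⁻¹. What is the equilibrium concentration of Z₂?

[Z₂] = 0.0325 mol L⁻¹

(B₂ is a pure liquid — omitted from K.)
At equilibrium, K = [M]²·[A₂] / ([PQ₂]²·[Z₂]³) = 134.
(1.24)²·(0.00148) / ((0.702)²·([Z₂])³) = 134
[Z₂]³ = 3.45e-5 ⇒ [Z₂] = 0.0325 mol L⁻¹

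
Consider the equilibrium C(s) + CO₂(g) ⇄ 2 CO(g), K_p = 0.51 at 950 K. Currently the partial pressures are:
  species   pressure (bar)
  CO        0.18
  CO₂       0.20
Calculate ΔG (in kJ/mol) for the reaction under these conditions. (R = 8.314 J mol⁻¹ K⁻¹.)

(C is a pure solid — omitted from Q_p.)
Q_p = P(CO)² / P(CO₂) = (0.18)² / (0.20) = 0.162
ΔG = RT ln(Q_p/K_p) = (8.314 J mol⁻¹ K⁻¹)(950 K) × ln(0.162/0.51)
   = (7.898 kJ/mol)(-1.147) = -9.06 kJ/mol
ΔG < 0, so the forward reaction is spontaneous (proceeds forward).

ΔG = -9.06 kJ/mol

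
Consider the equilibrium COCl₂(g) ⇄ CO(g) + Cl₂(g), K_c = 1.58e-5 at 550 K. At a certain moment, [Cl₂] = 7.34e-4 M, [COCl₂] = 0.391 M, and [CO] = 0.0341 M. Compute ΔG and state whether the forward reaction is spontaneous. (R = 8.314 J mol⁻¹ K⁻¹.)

ΔG = 6.40 kJ/mol; the forward reaction is non-spontaneous

Q_c = [CO]·[Cl₂] / [COCl₂] = (0.0341)·(7.34e-4) / (0.391) = 6.40e-5
ΔG = RT ln(Q_c/K_c) = (8.314 J mol⁻¹ K⁻¹)(550 K) × ln(6.40e-5/1.58e-5)
   = (4.573 kJ/mol)(1.399) = 6.40 kJ/mol
ΔG > 0, so the forward reaction is non-spontaneous (proceeds in reverse).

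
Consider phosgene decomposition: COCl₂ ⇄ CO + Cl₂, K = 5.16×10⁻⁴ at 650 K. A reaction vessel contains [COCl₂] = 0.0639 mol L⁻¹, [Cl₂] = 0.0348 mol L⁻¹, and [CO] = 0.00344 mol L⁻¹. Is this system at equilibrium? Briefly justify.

Q = [CO]·[Cl₂] / [COCl₂] = (0.00344)·(0.0348) / (0.0639) = 0.00187
Q = 0.00187 > K = 5.16×10⁻⁴: net reverse reaction.

no; Q > K, reaction proceeds in reverse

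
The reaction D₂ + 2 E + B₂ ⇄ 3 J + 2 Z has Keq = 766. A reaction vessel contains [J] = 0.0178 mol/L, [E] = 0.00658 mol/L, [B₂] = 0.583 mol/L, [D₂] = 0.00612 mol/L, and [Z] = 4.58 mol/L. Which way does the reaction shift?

Q = [J]³·[Z]² / ([D₂]·[E]²·[B₂]) = (0.0178)³·(4.58)² / ((0.00612)·(0.00658)²·(0.583)) = 766
Q = 766 = Keq, so the system is already at equilibrium.

no net change (already at equilibrium)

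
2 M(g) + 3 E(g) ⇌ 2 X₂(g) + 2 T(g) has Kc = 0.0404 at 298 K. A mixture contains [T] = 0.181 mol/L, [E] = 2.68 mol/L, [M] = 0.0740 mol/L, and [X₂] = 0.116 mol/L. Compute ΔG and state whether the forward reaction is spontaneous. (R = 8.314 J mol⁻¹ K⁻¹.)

ΔG = -5.62 kJ/mol; the forward reaction is spontaneous

Qc = [X₂]²·[T]² / ([M]²·[E]³) = (0.116)²·(0.181)² / ((0.0740)²·(2.68)³) = 0.00418
ΔG = RT ln(Qc/Kc) = (8.314 J mol⁻¹ K⁻¹)(298 K) × ln(0.00418/0.0404)
   = (2.478 kJ/mol)(-2.269) = -5.62 kJ/mol
ΔG < 0, so the forward reaction is spontaneous (proceeds forward).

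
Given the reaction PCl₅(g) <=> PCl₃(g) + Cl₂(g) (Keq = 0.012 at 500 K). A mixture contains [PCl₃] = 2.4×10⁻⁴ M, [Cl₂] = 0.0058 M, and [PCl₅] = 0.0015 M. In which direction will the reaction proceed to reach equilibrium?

to the right

Q = [PCl₃]·[Cl₂] / [PCl₅] = (2.4×10⁻⁴)·(0.0058) / (0.0015) = 9.3×10⁻⁴
Q = 9.3×10⁻⁴ < Keq = 0.012, so the forward reaction proceeds.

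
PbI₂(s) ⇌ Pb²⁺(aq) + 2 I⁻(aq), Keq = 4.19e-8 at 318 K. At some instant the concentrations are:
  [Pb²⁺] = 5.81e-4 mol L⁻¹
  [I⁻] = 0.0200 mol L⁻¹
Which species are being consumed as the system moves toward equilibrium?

(PbI₂ is a pure solid — omitted from Q.)
Q = [Pb²⁺]·[I⁻]² = (5.81e-4)·(0.0200)² = 2.32e-7
Q = 2.32e-7 > Keq = 4.19e-8: net reverse reaction.

Pb²⁺, I⁻ (products)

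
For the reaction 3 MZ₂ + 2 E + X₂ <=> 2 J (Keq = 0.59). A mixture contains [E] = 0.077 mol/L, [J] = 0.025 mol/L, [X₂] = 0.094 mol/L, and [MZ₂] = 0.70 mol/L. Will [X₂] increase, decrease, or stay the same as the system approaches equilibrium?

Q = [J]² / ([MZ₂]³·[E]²·[X₂]) = (0.025)² / ((0.70)³·(0.077)²·(0.094)) = 3.3
Q = 3.3 > Keq = 0.59: net reverse reaction.
X₂ is a reactant, so it increases.

increase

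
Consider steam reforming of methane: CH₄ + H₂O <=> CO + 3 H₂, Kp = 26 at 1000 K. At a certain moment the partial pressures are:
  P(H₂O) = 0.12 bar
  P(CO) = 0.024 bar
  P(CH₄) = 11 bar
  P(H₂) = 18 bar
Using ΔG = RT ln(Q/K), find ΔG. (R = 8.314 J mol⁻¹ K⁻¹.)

ΔG = 11.7 kJ/mol

Qp = P(CO)·P(H₂)³ / (P(CH₄)·P(H₂O)) = (0.024)·(18)³ / ((11)·(0.12)) = 106
ΔG = RT ln(Qp/Kp) = (8.314 J mol⁻¹ K⁻¹)(1000 K) × ln(106/26)
   = (8.314 kJ/mol)(1.405) = 11.7 kJ/mol
ΔG > 0, so the forward reaction is non-spontaneous (proceeds in reverse).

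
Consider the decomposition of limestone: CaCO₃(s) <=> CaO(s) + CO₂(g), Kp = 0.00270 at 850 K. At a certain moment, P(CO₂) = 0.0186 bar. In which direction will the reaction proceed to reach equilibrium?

(CaCO₃, CaO are pure solids — omitted from Qp.)
Qp = P(CO₂) = 0.0186
Qp = 0.0186 > Kp = 0.00270, so the reverse reaction proceeds.

to the left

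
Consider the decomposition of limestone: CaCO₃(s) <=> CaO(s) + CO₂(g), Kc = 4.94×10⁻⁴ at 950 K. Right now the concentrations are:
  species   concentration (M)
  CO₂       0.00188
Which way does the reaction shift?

(CaCO₃, CaO are pure solids — omitted from Qc.)
Qc = [CO₂] = 0.00188
Qc = 0.00188 > Kc = 4.94×10⁻⁴, so the reverse reaction proceeds.

toward reactants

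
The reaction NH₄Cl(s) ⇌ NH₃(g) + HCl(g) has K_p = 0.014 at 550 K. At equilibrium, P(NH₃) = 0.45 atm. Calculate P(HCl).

(NH₄Cl is a pure solid — omitted from K_p.)
At equilibrium, K_p = P(NH₃)·P(HCl) = 0.014.
(0.45)·(P(HCl)) = 0.014
P(HCl) = 0.0311 = 0.031 atm

P(HCl) = 0.031 atm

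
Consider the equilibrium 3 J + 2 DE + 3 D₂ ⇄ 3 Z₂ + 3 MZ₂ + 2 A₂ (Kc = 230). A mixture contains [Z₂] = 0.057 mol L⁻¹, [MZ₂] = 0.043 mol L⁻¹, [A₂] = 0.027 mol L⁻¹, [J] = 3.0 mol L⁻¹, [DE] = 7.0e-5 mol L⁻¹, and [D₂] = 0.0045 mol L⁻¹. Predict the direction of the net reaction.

toward reactants

Qc = [Z₂]³·[MZ₂]³·[A₂]² / ([J]³·[DE]²·[D₂]³) = (0.057)³·(0.043)³·(0.027)² / ((3.0)³·(7.0e-5)²·(0.0045)³) = 890
Qc = 890 > Kc = 230, so the reverse reaction proceeds.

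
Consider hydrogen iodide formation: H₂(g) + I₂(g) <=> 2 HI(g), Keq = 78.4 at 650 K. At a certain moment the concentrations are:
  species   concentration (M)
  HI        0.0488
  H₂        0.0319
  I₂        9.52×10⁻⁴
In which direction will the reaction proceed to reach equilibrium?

Q = [HI]² / ([H₂]·[I₂]) = (0.0488)² / ((0.0319)·(9.52×10⁻⁴)) = 78.4
Q = 78.4 = Keq, so the system is already at equilibrium.

no net change (already at equilibrium)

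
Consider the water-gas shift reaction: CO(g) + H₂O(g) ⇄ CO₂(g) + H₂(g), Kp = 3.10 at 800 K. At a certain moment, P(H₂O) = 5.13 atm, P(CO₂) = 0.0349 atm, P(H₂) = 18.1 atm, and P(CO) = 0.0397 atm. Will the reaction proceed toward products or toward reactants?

Qp = P(CO₂)·P(H₂) / (P(CO)·P(H₂O)) = (0.0349)·(18.1) / ((0.0397)·(5.13)) = 3.10
Qp = 3.10 = Kp, so the system is already at equilibrium.

at equilibrium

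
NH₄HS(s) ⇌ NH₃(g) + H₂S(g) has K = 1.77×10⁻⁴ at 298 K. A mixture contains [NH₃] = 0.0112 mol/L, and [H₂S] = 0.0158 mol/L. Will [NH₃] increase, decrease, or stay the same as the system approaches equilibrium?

stay the same

(NH₄HS is a pure solid — omitted from Q.)
Q = [NH₃]·[H₂S] = (0.0112)·(0.0158) = 1.77×10⁻⁴
Q = 1.77×10⁻⁴ = K; the system is at equilibrium.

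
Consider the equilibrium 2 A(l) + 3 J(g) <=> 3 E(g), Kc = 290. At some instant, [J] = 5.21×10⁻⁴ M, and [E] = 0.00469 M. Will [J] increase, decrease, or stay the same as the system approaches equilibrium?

increase

(A is a pure liquid — omitted from Qc.)
Qc = [E]³ / [J]³ = (0.00469)³ / (5.21×10⁻⁴)³ = 729
Qc = 729 > Kc = 290: net reverse reaction.
J is a reactant, so it increases.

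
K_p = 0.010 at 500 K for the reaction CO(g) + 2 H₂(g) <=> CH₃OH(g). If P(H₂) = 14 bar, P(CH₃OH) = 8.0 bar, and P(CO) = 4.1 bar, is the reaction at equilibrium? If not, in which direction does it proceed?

at equilibrium

Q_p = P(CH₃OH) / (P(CO)·P(H₂)²) = (8.0) / ((4.1)·(14)²) = 0.010
Q_p = 0.010 = K_p, so the system is already at equilibrium.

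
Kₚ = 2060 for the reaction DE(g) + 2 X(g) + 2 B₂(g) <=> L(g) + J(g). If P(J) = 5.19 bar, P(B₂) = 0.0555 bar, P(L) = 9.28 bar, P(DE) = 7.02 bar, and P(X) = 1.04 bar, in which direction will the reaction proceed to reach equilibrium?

Qₚ = P(L)·P(J) / (P(DE)·P(X)²·P(B₂)²) = (9.28)·(5.19) / ((7.02)·(1.04)²·(0.0555)²) = 2060
Qₚ = 2060 = Kₚ, so the system is already at equilibrium.

no net change (already at equilibrium)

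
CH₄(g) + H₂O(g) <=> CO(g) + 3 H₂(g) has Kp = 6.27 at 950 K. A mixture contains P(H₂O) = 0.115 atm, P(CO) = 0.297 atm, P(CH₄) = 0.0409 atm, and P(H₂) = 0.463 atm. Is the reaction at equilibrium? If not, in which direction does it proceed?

no net change (already at equilibrium)

Qp = P(CO)·P(H₂)³ / (P(CH₄)·P(H₂O)) = (0.297)·(0.463)³ / ((0.0409)·(0.115)) = 6.27
Qp = 6.27 = Kp, so the system is already at equilibrium.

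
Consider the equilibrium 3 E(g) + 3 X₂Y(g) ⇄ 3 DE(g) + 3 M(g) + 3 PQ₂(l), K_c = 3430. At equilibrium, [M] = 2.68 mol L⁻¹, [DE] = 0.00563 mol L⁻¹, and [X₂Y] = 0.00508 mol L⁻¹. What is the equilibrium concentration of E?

[E] = 0.197 mol L⁻¹

(PQ₂ is a pure liquid — omitted from K_c.)
At equilibrium, K_c = [DE]³·[M]³ / ([E]³·[X₂Y]³) = 3430.
(0.00563)³·(2.68)³ / (([E])³·(0.00508)³) = 3430
[E]³ = 0.00764 ⇒ [E] = 0.197 mol L⁻¹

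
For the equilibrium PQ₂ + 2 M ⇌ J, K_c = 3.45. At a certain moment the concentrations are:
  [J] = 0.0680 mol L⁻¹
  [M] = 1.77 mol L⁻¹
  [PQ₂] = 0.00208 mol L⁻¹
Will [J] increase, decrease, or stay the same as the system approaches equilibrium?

Q_c = [J] / ([PQ₂]·[M]²) = (0.0680) / ((0.00208)·(1.77)²) = 10.4
Q_c = 10.4 > K_c = 3.45: net reverse reaction.
J is a product, so it decreases.

decrease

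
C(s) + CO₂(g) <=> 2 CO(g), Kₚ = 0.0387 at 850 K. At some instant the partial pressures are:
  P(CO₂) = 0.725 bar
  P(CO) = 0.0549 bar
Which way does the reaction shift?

(C is a pure solid — omitted from Qₚ.)
Qₚ = P(CO)² / P(CO₂) = (0.0549)² / (0.725) = 0.00416
Qₚ = 0.00416 < Kₚ = 0.0387, so the forward reaction proceeds.

to the right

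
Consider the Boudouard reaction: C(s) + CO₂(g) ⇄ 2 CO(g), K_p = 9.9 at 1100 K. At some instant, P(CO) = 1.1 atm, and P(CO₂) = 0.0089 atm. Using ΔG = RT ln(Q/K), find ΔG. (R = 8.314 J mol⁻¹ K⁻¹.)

(C is a pure solid — omitted from Q_p.)
Q_p = P(CO)² / P(CO₂) = (1.1)² / (0.0089) = 136
ΔG = RT ln(Q_p/K_p) = (8.314 J mol⁻¹ K⁻¹)(1100 K) × ln(136/9.9)
   = (9.145 kJ/mol)(2.620) = 24.0 kJ/mol
ΔG > 0, so the forward reaction is non-spontaneous (proceeds in reverse).

ΔG = 24.0 kJ/mol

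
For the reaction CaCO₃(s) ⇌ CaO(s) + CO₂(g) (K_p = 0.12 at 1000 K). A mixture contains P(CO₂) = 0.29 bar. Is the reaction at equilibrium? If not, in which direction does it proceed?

to the left

(CaCO₃, CaO are pure solids — omitted from Q_p.)
Q_p = P(CO₂) = 0.29
Q_p = 0.29 > K_p = 0.12, so the reverse reaction proceeds.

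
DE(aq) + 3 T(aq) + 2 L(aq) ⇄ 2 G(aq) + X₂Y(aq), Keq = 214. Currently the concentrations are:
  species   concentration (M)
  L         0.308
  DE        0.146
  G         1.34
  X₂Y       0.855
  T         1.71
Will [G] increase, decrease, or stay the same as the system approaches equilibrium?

Q = [G]²·[X₂Y] / ([DE]·[T]³·[L]²) = (1.34)²·(0.855) / ((0.146)·(1.71)³·(0.308)²) = 22.2
Q = 22.2 < Keq = 214: net forward reaction.
G is a product, so it increases.

increase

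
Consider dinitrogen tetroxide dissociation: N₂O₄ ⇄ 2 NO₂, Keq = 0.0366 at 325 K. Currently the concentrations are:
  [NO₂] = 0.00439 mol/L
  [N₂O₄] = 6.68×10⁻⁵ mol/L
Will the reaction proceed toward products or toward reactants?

to the left

Q = [NO₂]² / [N₂O₄] = (0.00439)² / (6.68×10⁻⁵) = 0.289
Q = 0.289 > Keq = 0.0366, so the reverse reaction proceeds.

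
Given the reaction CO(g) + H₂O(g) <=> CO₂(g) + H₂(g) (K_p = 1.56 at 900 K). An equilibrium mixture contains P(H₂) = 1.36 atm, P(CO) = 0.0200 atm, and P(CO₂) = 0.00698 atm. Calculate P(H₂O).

At equilibrium, K_p = P(CO₂)·P(H₂) / (P(CO)·P(H₂O)) = 1.56.
(0.00698)·(1.36) / ((0.0200)·(P(H₂O))) = 1.56
P(H₂O) = 0.304 atm

P(H₂O) = 0.304 atm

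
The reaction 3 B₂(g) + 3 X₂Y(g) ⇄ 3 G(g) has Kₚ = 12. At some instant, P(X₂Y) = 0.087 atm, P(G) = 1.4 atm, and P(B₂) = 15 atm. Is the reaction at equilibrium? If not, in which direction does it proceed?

in the forward direction

Qₚ = P(G)³ / (P(B₂)³·P(X₂Y)³) = (1.4)³ / ((15)³·(0.087)³) = 1.2
Qₚ = 1.2 < Kₚ = 12, so the forward reaction proceeds.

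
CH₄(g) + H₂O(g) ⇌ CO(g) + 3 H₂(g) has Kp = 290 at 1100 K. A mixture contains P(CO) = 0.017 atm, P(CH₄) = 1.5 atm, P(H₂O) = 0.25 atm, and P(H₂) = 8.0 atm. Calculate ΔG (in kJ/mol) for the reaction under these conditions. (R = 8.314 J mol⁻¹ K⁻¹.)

Qp = P(CO)·P(H₂)³ / (P(CH₄)·P(H₂O)) = (0.017)·(8.0)³ / ((1.5)·(0.25)) = 23.2
ΔG = RT ln(Qp/Kp) = (8.314 J mol⁻¹ K⁻¹)(1100 K) × ln(23.2/290)
   = (9.145 kJ/mol)(-2.526) = -23.1 kJ/mol
ΔG < 0, so the forward reaction is spontaneous (proceeds forward).

ΔG = -23.1 kJ/mol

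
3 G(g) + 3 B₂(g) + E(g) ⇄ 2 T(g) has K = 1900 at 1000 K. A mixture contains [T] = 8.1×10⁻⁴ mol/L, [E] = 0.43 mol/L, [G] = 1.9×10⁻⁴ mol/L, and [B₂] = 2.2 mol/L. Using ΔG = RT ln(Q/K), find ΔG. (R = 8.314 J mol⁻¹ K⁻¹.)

Q = [T]² / ([G]³·[B₂]³·[E]) = (8.1×10⁻⁴)² / ((1.9×10⁻⁴)³·(2.2)³·(0.43)) = 20900
ΔG = RT ln(Q/K) = (8.314 J mol⁻¹ K⁻¹)(1000 K) × ln(20900/1900)
   = (8.314 kJ/mol)(2.398) = 19.9 kJ/mol
ΔG > 0, so the forward reaction is non-spontaneous (proceeds in reverse).

ΔG = 19.9 kJ/mol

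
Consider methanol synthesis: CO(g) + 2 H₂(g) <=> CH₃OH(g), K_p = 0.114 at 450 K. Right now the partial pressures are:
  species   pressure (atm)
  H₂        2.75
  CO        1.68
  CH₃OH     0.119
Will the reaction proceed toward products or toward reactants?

Q_p = P(CH₃OH) / (P(CO)·P(H₂)²) = (0.119) / ((1.68)·(2.75)²) = 0.00937
Q_p = 0.00937 < K_p = 0.114, so the forward reaction proceeds.

toward products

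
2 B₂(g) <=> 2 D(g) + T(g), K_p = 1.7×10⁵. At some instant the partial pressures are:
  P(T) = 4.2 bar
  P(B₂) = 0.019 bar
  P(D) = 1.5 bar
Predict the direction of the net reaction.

Q_p = P(D)²·P(T) / P(B₂)² = (1.5)²·(4.2) / (0.019)² = 26000
Q_p = 26000 < K_p = 1.7×10⁵, so the forward reaction proceeds.

in the forward direction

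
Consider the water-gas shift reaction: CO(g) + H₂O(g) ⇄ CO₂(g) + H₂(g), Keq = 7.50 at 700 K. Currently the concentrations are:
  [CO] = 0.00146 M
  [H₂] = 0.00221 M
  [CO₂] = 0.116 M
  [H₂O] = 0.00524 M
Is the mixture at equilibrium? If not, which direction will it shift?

no; Q > K, reaction proceeds in reverse

Q = [CO₂]·[H₂] / ([CO]·[H₂O]) = (0.116)·(0.00221) / ((0.00146)·(0.00524)) = 33.5
Q = 33.5 > Keq = 7.50: net reverse reaction.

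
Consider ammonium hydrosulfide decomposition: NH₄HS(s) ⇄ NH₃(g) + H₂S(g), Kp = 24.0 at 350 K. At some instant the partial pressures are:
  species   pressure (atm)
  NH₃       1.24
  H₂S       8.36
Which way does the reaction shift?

(NH₄HS is a pure solid — omitted from Qp.)
Qp = P(NH₃)·P(H₂S) = (1.24)·(8.36) = 10.4
Qp = 10.4 < Kp = 24.0, so the forward reaction proceeds.

toward products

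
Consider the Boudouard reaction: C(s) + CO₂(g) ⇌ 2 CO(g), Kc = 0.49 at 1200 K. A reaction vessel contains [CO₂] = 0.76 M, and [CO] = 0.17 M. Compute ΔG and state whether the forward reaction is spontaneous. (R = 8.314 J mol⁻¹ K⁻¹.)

ΔG = -25.5 kJ/mol; the forward reaction is spontaneous

(C is a pure solid — omitted from Qc.)
Qc = [CO]² / [CO₂] = (0.17)² / (0.76) = 0.0380
ΔG = RT ln(Qc/Kc) = (8.314 J mol⁻¹ K⁻¹)(1200 K) × ln(0.0380/0.49)
   = (9.977 kJ/mol)(-2.557) = -25.5 kJ/mol
ΔG < 0, so the forward reaction is spontaneous (proceeds forward).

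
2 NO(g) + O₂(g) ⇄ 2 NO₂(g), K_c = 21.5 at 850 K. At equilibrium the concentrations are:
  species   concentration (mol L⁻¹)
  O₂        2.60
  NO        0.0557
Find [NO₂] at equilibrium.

[NO₂] = 0.416 mol L⁻¹

At equilibrium, K_c = [NO₂]² / ([NO]²·[O₂]) = 21.5.
([NO₂])² / ((0.0557)²·(2.60)) = 21.5
[NO₂]² = 0.173 ⇒ [NO₂] = 0.416 mol L⁻¹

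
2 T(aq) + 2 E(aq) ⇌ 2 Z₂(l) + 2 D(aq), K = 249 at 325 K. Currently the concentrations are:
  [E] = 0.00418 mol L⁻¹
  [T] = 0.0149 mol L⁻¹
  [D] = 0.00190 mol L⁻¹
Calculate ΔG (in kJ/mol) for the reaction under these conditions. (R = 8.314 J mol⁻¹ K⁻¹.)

(Z₂ is a pure liquid — omitted from Q.)
Q = [D]² / ([T]²·[E]²) = (0.00190)² / ((0.0149)²·(0.00418)²) = 931
ΔG = RT ln(Q/K) = (8.314 J mol⁻¹ K⁻¹)(325 K) × ln(931/249)
   = (2.702 kJ/mol)(1.319) = 3.56 kJ/mol
ΔG > 0, so the forward reaction is non-spontaneous (proceeds in reverse).

ΔG = 3.56 kJ/mol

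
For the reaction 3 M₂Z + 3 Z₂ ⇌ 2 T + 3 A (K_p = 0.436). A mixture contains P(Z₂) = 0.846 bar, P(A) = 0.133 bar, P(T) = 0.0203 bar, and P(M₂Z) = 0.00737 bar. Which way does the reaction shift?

in the reverse direction

Q_p = P(T)²·P(A)³ / (P(M₂Z)³·P(Z₂)³) = (0.0203)²·(0.133)³ / ((0.00737)³·(0.846)³) = 4.00
Q_p = 4.00 > K_p = 0.436, so the reverse reaction proceeds.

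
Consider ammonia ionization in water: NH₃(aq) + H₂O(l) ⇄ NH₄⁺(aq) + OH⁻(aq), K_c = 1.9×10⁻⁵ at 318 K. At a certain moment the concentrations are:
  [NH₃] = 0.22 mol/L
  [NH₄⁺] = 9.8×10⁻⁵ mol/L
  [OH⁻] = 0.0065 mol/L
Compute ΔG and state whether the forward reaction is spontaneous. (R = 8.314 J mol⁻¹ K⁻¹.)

ΔG = -4.97 kJ/mol; the forward reaction is spontaneous

(H₂O is a pure liquid — omitted from Q_c.)
Q_c = [NH₄⁺]·[OH⁻] / [NH₃] = (9.8×10⁻⁵)·(0.0065) / (0.22) = 2.90×10⁻⁶
ΔG = RT ln(Q_c/K_c) = (8.314 J mol⁻¹ K⁻¹)(318 K) × ln(2.90×10⁻⁶/1.9×10⁻⁵)
   = (2.644 kJ/mol)(-1.880) = -4.97 kJ/mol
ΔG < 0, so the forward reaction is spontaneous (proceeds forward).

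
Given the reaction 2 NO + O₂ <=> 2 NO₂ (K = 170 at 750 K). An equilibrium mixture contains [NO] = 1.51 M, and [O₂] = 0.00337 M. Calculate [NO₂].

At equilibrium, K = [NO₂]² / ([NO]²·[O₂]) = 170.
([NO₂])² / ((1.51)²·(0.00337)) = 170
[NO₂]² = 1.31 ⇒ [NO₂] = 1.14 M

[NO₂] = 1.14 M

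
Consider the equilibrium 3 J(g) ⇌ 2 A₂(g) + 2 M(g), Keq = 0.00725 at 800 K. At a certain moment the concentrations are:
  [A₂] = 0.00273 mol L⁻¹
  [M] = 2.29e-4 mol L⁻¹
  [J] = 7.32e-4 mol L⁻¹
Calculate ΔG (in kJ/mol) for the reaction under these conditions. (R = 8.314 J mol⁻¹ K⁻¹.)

ΔG = -13.2 kJ/mol

Q = [A₂]²·[M]² / [J]³ = (0.00273)²·(2.29e-4)² / (7.32e-4)³ = 9.96e-4
ΔG = RT ln(Q/Keq) = (8.314 J mol⁻¹ K⁻¹)(800 K) × ln(9.96e-4/0.00725)
   = (6.651 kJ/mol)(-1.985) = -13.2 kJ/mol
ΔG < 0, so the forward reaction is spontaneous (proceeds forward).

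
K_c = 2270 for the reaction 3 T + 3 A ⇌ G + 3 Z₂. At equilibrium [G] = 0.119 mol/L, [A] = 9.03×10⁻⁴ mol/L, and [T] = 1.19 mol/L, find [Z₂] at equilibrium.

[Z₂] = 0.0287 mol/L

At equilibrium, K_c = [G]·[Z₂]³ / ([T]³·[A]³) = 2270.
(0.119)·([Z₂])³ / ((1.19)³·(9.03×10⁻⁴)³) = 2270
[Z₂]³ = 2.37×10⁻⁵ ⇒ [Z₂] = 0.0287 mol/L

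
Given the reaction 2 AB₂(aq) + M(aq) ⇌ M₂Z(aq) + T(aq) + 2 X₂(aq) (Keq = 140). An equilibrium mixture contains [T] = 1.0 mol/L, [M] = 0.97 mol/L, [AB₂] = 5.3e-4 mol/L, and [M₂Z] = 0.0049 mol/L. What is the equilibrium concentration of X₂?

[X₂] = 0.088 mol/L

At equilibrium, Keq = [M₂Z]·[T]·[X₂]² / ([AB₂]²·[M]) = 140.
(0.0049)·(1.0)·([X₂])² / ((5.3e-4)²·(0.97)) = 140
[X₂]² = 0.00778 ⇒ [X₂] = 0.088 mol/L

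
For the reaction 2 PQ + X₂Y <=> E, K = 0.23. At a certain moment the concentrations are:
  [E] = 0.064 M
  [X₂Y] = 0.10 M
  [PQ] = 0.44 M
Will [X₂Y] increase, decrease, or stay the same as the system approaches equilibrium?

increase

Q = [E] / ([PQ]²·[X₂Y]) = (0.064) / ((0.44)²·(0.10)) = 3.3
Q = 3.3 > K = 0.23: net reverse reaction.
X₂Y is a reactant, so it increases.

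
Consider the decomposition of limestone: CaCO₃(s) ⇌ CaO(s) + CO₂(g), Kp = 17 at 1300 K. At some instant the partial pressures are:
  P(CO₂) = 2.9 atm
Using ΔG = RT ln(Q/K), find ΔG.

(CaCO₃, CaO are pure solids — omitted from Qp.)
Qp = P(CO₂) = 2.90
ΔG = RT ln(Qp/Kp) = (8.314 J mol⁻¹ K⁻¹)(1300 K) × ln(2.90/17)
   = (10.81 kJ/mol)(-1.769) = -19.1 kJ/mol
ΔG < 0, so the forward reaction is spontaneous (proceeds forward).

ΔG = -19.1 kJ/mol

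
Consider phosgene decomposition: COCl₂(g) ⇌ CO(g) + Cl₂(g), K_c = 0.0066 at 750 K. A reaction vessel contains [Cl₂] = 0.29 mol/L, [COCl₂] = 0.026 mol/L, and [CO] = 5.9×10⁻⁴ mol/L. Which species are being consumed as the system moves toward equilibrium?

Q_c = [CO]·[Cl₂] / [COCl₂] = (5.9×10⁻⁴)·(0.29) / (0.026) = 0.0066
Q_c = 0.0066 = K_c; the system is at equilibrium.

none (at equilibrium)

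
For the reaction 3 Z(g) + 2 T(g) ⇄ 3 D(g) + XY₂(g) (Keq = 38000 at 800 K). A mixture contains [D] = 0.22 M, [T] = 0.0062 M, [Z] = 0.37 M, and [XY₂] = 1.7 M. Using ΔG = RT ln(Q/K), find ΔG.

Q = [D]³·[XY₂] / ([Z]³·[T]²) = (0.22)³·(1.7) / ((0.37)³·(0.0062)²) = 9300
ΔG = RT ln(Q/Keq) = (8.314 J mol⁻¹ K⁻¹)(800 K) × ln(9300/38000)
   = (6.651 kJ/mol)(-1.408) = -9.36 kJ/mol
ΔG < 0, so the forward reaction is spontaneous (proceeds forward).

ΔG = -9.36 kJ/mol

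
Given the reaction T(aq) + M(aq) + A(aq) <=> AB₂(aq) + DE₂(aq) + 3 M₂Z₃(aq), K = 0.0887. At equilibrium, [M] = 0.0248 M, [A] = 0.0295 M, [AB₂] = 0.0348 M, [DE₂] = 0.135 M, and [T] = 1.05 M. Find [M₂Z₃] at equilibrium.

[M₂Z₃] = 0.244 M

At equilibrium, K = [AB₂]·[DE₂]·[M₂Z₃]³ / ([T]·[M]·[A]) = 0.0887.
(0.0348)·(0.135)·([M₂Z₃])³ / ((1.05)·(0.0248)·(0.0295)) = 0.0887
[M₂Z₃]³ = 0.0145 ⇒ [M₂Z₃] = 0.244 M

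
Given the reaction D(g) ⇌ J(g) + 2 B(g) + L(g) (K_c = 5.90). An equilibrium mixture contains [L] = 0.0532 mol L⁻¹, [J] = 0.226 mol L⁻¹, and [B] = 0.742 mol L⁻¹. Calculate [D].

At equilibrium, K_c = [J]·[B]²·[L] / [D] = 5.90.
(0.226)·(0.742)²·(0.0532) / ([D]) = 5.90
[D] = 0.00112 mol L⁻¹

[D] = 0.00112 mol L⁻¹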